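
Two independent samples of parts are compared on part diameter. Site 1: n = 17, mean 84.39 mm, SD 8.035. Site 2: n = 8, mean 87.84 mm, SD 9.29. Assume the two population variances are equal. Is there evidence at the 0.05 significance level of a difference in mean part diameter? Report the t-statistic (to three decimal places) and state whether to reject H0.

Let group 1 = site 1, group 2 = site 2. H0: μ_1 = μ_2; H1: μ_1 ≠ μ_2 (two-sample pooled-variance t-test, two-sided).
s_p² = [(17−1)·8.035² + (8−1)·9.29²]/(17+8−2) = 71.1786
t = (84.39 − 87.84)/√[71.1786·(1/17 + 1/8)] = -0.954
df = n₁ + n₂ − 2 = 23
Two-sided p-value ≈ 0.3501
Since p ≈ 0.3501 > α = 0.05, fail to reject H0; the evidence is not statistically significant.

t = -0.954; fail to reject H0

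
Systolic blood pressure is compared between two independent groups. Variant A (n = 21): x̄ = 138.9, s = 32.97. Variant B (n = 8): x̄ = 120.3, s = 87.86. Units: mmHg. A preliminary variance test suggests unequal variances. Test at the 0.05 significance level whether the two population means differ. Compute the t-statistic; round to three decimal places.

0.583

Let group 1 = variant A, group 2 = variant B. H0: μ_1 = μ_2; H1: μ_1 ≠ μ_2 (Welch's two-sample t-test, two-sided).
t = (x̄_1 − x̄_2)/√(s_1²/n_1 + s_2²/n_2) = (138.9 − 120.3)/√(32.97²/21 + 87.86²/8) = 0.583
Welch–Satterthwaite df ≈ 7.76
Two-sided p-value ≈ 0.5762
Since p ≈ 0.5762 > α = 0.05, fail to reject H0; the evidence is not statistically significant.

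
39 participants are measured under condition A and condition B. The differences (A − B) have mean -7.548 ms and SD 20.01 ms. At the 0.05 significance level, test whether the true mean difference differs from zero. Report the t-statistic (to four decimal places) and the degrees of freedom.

t = -2.3557, df = 38

H0: μ_d = 0; H1: μ_d ≠ 0 (paired t-test on the differences, two-sided).
t = d̄/(s_d/√n) = -7.548/(20.01/√39) = -2.3557
df = n − 1 = 38
Two-sided p-value ≈ 0.0238
Since p ≈ 0.0238 < α = 0.05, reject H0; the data support H1.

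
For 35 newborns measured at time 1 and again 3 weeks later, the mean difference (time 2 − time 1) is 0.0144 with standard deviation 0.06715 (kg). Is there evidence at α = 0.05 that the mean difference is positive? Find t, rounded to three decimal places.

H0: μ_d = 0; H1: μ_d > 0 (paired t-test on the differences, right-tailed).
t = d̄/(s_d/√n) = 0.0144/(0.06715/√35) = 1.269
df = n − 1 = 34
p-value = P(T ≥ 1.269) ≈ 0.1066
Since p ≈ 0.1066 > α = 0.05, fail to reject H0; the data do not provide sufficient evidence against H0.

1.269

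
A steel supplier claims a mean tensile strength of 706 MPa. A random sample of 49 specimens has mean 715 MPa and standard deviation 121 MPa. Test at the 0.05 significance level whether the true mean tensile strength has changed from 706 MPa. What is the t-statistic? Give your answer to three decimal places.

0.521

H0: μ = 706; H1: μ ≠ 706 (one-sample t-test, two-sided).
t = (x̄ − μ₀)/(s/√n) = (715 − 706)/(121/√49) = 0.521
df = n − 1 = 48
Two-sided p-value ≈ 0.6050
Since p ≈ 0.6050 > α = 0.05, fail to reject H0; the evidence is not statistically significant.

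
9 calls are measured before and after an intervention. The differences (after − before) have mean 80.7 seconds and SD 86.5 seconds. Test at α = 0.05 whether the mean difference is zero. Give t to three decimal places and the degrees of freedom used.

t = 2.799, df = 8

H0: μ_d = 0; H1: μ_d ≠ 0 (paired t-test on the differences, two-sided).
t = d̄/(s_d/√n) = 80.7/(86.5/√9) = 2.799
df = n − 1 = 8
Two-sided p-value ≈ 0.0232
Since p ≈ 0.0232 < α = 0.05, reject H0; the evidence is statistically significant.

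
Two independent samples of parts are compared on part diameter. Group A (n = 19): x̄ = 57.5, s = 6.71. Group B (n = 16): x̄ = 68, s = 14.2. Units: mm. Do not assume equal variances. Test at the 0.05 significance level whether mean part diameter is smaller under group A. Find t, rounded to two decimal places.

-2.71

Let group 1 = group A, group 2 = group B. H0: μ_1 = μ_2; H1: μ_1 < μ_2 (Welch's two-sample t-test, left-tailed).
t = (x̄_1 − x̄_2)/√(s_1²/n_1 + s_2²/n_2) = (57.5 − 68)/√(6.71²/19 + 14.2²/16) = -2.71
Welch–Satterthwaite df ≈ 20.57
p-value = P(T ≤ -2.71) ≈ 0.007
Since p ≈ 0.007 < α = 0.05, reject H0; the data support H1.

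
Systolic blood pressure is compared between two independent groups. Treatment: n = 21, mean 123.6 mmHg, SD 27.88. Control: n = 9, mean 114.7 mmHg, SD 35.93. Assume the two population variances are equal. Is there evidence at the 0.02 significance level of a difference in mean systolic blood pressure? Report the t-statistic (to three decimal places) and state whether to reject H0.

Let group 1 = treatment, group 2 = control. H0: μ_1 = μ_2; H1: μ_1 ≠ μ_2 (two-sample pooled-variance t-test, two-sided).
s_p² = [(21−1)·27.88² + (9−1)·35.93²]/(21+9−2) = 924.057
t = (123.6 − 114.7)/√[924.057·(1/21 + 1/9)] = 0.735
df = n₁ + n₂ − 2 = 28
Two-sided p-value ≈ 0.469
Since p ≈ 0.469 > α = 0.02, fail to reject H0; the data do not provide sufficient evidence against H0.

t = 0.735; fail to reject H0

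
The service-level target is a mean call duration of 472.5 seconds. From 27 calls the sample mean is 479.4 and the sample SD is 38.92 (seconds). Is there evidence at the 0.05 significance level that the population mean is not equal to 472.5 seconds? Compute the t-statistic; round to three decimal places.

H0: μ = 472.5; H1: μ ≠ 472.5 (one-sample t-test, two-sided).
t = (x̄ − μ₀)/(s/√n) = (479.4 − 472.5)/(38.92/√27) = 0.921
df = n − 1 = 26
Two-sided p-value ≈ 0.365
Since p ≈ 0.365 > α = 0.05, fail to reject H0; the evidence is not statistically significant.

0.921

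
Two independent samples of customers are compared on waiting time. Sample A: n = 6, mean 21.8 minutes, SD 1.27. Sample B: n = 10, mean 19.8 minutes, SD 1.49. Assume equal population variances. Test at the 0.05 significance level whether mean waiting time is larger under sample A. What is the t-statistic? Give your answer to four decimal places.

2.7364

Let group 1 = sample A, group 2 = sample B. H0: μ_1 = μ_2; H1: μ_1 > μ_2 (two-sample pooled-variance t-test, right-tailed).
s_p² = [(6−1)·1.27² + (10−1)·1.49²]/(6+10−2) = 2.00324
t = (21.8 − 19.8)/√[2.00324·(1/6 + 1/10)] = 2.7364
df = n₁ + n₂ − 2 = 14
p-value = P(T ≥ 2.7364) ≈ 0.0080
Since p ≈ 0.0080 < α = 0.05, reject H0; the data support H1.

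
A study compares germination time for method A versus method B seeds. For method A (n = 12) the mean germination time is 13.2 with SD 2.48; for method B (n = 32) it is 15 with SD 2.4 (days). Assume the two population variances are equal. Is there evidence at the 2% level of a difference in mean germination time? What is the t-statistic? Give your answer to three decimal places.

-2.196

Let group 1 = method A, group 2 = method B. H0: μ_1 = μ_2; H1: μ_1 ≠ μ_2 (two-sample pooled-variance t-test, two-sided).
s_p² = [(12−1)·2.48² + (32−1)·2.4²]/(12+32−2) = 5.86225
t = (13.2 − 15)/√[5.86225·(1/12 + 1/32)] = -2.196
df = n₁ + n₂ − 2 = 42
Two-sided p-value ≈ 0.0336
Since p ≈ 0.0336 > α = 0.02, fail to reject H0; the data do not provide sufficient evidence against H0.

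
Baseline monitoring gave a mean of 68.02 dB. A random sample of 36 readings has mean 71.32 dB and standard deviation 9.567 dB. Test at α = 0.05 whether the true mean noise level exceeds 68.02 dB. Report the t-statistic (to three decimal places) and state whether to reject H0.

H0: μ = 68.02; H1: μ > 68.02 (one-sample t-test, right-tailed).
t = (x̄ − μ₀)/(s/√n) = (71.32 − 68.02)/(9.567/√36) = 2.070
df = n − 1 = 35
p-value = P(T ≥ 2.070) ≈ 0.0230
Since p ≈ 0.0230 < α = 0.05, reject H0; the data support H1.

t = 2.070; reject H0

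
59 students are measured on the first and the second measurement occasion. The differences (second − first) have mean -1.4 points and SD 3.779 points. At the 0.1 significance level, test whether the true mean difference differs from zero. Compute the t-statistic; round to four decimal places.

-2.8456

H0: μ_d = 0; H1: μ_d ≠ 0 (paired t-test on the differences, two-sided).
t = d̄/(s_d/√n) = -1.4/(3.779/√59) = -2.8456
df = n − 1 = 58
Two-sided p-value ≈ 0.0061
Since p ≈ 0.0061 < α = 0.1, reject H0; the evidence is statistically significant.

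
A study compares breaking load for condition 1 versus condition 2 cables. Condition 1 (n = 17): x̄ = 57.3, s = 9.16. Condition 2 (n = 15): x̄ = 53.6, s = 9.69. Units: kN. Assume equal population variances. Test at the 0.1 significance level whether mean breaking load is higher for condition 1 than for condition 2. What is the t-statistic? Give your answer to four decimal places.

Let group 1 = condition 1, group 2 = condition 2. H0: μ_1 = μ_2; H1: μ_1 > μ_2 (two-sample pooled-variance t-test, right-tailed).
s_p² = [(17−1)·9.16² + (15−1)·9.69²]/(17+15−2) = 88.5678
t = (57.3 − 53.6)/√[88.5678·(1/17 + 1/15)] = 1.1098
df = n₁ + n₂ − 2 = 30
p-value = P(T ≥ 1.1098) ≈ 0.138
Since p ≈ 0.138 > α = 0.1, fail to reject H0; the data do not provide sufficient evidence against H0.

1.1098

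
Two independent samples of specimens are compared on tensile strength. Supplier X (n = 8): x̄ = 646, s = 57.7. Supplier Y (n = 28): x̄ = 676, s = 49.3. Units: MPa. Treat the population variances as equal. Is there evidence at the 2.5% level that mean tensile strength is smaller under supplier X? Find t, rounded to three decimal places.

Let group 1 = supplier X, group 2 = supplier Y. H0: μ_1 = μ_2; H1: μ_1 < μ_2 (two-sample pooled-variance t-test, left-tailed).
s_p² = [(8−1)·57.7² + (28−1)·49.3²]/(8+28−2) = 2615.54
t = (646 − 676)/√[2615.54·(1/8 + 1/28)] = -1.463
df = n₁ + n₂ − 2 = 34
p-value = P(T ≤ -1.463) ≈ 0.0763
Since p ≈ 0.0763 > α = 0.025, fail to reject H0; the evidence is not statistically significant.

-1.463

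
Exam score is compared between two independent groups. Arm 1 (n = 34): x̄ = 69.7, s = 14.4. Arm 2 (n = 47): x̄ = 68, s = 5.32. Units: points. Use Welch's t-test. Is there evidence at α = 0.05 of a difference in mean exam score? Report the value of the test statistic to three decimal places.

Let group 1 = arm 1, group 2 = arm 2. H0: μ_1 = μ_2; H1: μ_1 ≠ μ_2 (Welch's two-sample t-test, two-sided).
t = (x̄_1 − x̄_2)/√(s_1²/n_1 + s_2²/n_2) = (69.7 − 68)/√(14.4²/34 + 5.32²/47) = 0.657
Welch–Satterthwaite df ≈ 39.56
Two-sided p-value ≈ 0.515
Since p ≈ 0.515 > α = 0.05, fail to reject H0; the data do not provide sufficient evidence against H0.

0.657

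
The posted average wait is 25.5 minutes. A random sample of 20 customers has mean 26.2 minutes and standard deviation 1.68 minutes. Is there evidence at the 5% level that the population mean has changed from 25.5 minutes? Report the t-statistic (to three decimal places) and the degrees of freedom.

t = 1.863, df = 19

H0: μ = 25.5; H1: μ ≠ 25.5 (one-sample t-test, two-sided).
t = (x̄ − μ₀)/(s/√n) = (26.2 − 25.5)/(1.68/√20) = 1.863
df = n − 1 = 19
Two-sided p-value ≈ 0.078
Since p ≈ 0.078 > α = 0.05, fail to reject H0; the data do not provide sufficient evidence against H0.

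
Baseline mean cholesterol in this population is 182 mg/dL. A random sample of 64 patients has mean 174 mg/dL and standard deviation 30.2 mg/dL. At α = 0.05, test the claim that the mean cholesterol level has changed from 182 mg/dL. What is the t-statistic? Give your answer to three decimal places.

H0: μ = 182; H1: μ ≠ 182 (one-sample t-test, two-sided).
t = (x̄ − μ₀)/(s/√n) = (174 − 182)/(30.2/√64) = -2.119
df = n − 1 = 63
Two-sided p-value ≈ 0.0380
Since p ≈ 0.0380 < α = 0.05, reject H0; the data support H1.

-2.119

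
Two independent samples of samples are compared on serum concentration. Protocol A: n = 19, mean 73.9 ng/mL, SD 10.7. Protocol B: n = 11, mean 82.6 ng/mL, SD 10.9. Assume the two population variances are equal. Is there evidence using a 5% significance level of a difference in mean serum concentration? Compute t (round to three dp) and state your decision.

Let group 1 = protocol A, group 2 = protocol B. H0: μ_1 = μ_2; H1: μ_1 ≠ μ_2 (two-sample pooled-variance t-test, two-sided).
s_p² = [(19−1)·10.7² + (11−1)·10.9²]/(19+11−2) = 116.033
t = (73.9 − 82.6)/√[116.033·(1/19 + 1/11)] = -2.132
df = n₁ + n₂ − 2 = 28
Two-sided p-value ≈ 0.042
Since p ≈ 0.042 < α = 0.05, reject H0; the data support H1.

t = -2.132; reject H0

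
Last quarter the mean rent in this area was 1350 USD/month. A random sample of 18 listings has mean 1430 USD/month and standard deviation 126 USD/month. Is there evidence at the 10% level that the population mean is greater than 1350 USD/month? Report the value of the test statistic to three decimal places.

2.694

H0: μ = 1350; H1: μ > 1350 (one-sample t-test, right-tailed).
t = (x̄ − μ₀)/(s/√n) = (1430 − 1350)/(126/√18) = 2.694
df = n − 1 = 17
p-value = P(T ≥ 2.694) ≈ 0.0077
Since p ≈ 0.0077 < α = 0.1, reject H0; the data support H1.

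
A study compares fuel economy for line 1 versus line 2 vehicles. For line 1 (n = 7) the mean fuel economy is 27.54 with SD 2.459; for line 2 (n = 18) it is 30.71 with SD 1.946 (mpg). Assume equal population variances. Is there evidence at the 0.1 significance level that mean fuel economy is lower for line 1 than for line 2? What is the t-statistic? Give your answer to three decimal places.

Let group 1 = line 1, group 2 = line 2. H0: μ_1 = μ_2; H1: μ_1 < μ_2 (two-sample pooled-variance t-test, left-tailed).
s_p² = [(7−1)·2.459² + (18−1)·1.946²]/(7+18−2) = 4.37642
t = (27.54 − 30.71)/√[4.37642·(1/7 + 1/18)] = -3.402
df = n₁ + n₂ − 2 = 23
p-value = P(T ≤ -3.402) ≈ 0.001
Since p ≈ 0.001 < α = 0.1, reject H0; the data support H1.

-3.402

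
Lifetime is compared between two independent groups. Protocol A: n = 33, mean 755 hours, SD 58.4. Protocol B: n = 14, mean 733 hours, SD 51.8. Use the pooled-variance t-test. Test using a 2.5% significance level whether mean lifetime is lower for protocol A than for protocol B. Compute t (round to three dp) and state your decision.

t = 1.219; fail to reject H0

Let group 1 = protocol A, group 2 = protocol B. H0: μ_1 = μ_2; H1: μ_1 < μ_2 (two-sample pooled-variance t-test, left-tailed).
s_p² = [(33−1)·58.4² + (14−1)·51.8²]/(33+14−2) = 3200.45
t = (755 − 733)/√[3200.45·(1/33 + 1/14)] = 1.219
df = n₁ + n₂ − 2 = 45
p-value = P(T ≤ 1.219) ≈ 0.885
Since p ≈ 0.885 > α = 0.025, fail to reject H0; the evidence is not statistically significant.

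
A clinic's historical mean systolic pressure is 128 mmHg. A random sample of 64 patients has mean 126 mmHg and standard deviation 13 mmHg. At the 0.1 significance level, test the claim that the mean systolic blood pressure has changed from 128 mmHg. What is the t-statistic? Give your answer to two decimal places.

-1.23

H0: μ = 128; H1: μ ≠ 128 (one-sample t-test, two-sided).
t = (x̄ − μ₀)/(s/√n) = (126 − 128)/(13/√64) = -1.23
df = n − 1 = 63
Two-sided p-value ≈ 0.223
Since p ≈ 0.223 > α = 0.1, fail to reject H0; the evidence is not statistically significant.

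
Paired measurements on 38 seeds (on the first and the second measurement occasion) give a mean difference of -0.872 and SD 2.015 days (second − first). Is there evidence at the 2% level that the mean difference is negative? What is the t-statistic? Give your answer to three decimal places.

-2.668

H0: μ_d = 0; H1: μ_d < 0 (paired t-test on the differences, left-tailed).
t = d̄/(s_d/√n) = -0.872/(2.015/√38) = -2.668
df = n − 1 = 37
p-value = P(T ≤ -2.668) ≈ 0.0056
Since p ≈ 0.0056 < α = 0.02, reject H0; the data support H1.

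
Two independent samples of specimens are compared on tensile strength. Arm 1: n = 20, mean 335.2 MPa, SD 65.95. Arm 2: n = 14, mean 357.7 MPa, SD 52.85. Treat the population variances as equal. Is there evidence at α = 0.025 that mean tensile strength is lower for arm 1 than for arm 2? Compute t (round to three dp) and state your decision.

t = -1.059; fail to reject H0

Let group 1 = arm 1, group 2 = arm 2. H0: μ_1 = μ_2; H1: μ_1 < μ_2 (two-sample pooled-variance t-test, left-tailed).
s_p² = [(20−1)·65.95² + (14−1)·52.85²]/(20+14−2) = 3717.16
t = (335.2 − 357.7)/√[3717.16·(1/20 + 1/14)] = -1.059
df = n₁ + n₂ − 2 = 32
p-value = P(T ≤ -1.059) ≈ 0.1488
Since p ≈ 0.1488 > α = 0.025, fail to reject H0; the evidence is not statistically significant.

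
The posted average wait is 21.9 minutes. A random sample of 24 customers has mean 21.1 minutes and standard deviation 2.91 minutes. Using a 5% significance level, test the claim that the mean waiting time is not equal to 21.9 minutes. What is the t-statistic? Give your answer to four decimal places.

-1.3468

H0: μ = 21.9; H1: μ ≠ 21.9 (one-sample t-test, two-sided).
t = (x̄ − μ₀)/(s/√n) = (21.1 − 21.9)/(2.91/√24) = -1.3468
df = n − 1 = 23
Two-sided p-value ≈ 0.191
Since p ≈ 0.191 > α = 0.05, fail to reject H0; the evidence is not statistically significant.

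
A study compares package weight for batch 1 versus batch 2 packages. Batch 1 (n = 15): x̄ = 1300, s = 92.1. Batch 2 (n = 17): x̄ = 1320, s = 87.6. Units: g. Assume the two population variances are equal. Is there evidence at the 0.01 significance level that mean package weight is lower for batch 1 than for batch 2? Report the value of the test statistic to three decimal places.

-0.629

Let group 1 = batch 1, group 2 = batch 2. H0: μ_1 = μ_2; H1: μ_1 < μ_2 (two-sample pooled-variance t-test, left-tailed).
s_p² = [(15−1)·92.1² + (17−1)·87.6²]/(15+17−2) = 8051.13
t = (1300 − 1320)/√[8051.13·(1/15 + 1/17)] = -0.629
df = n₁ + n₂ − 2 = 30
p-value = P(T ≤ -0.629) ≈ 0.2670
Since p ≈ 0.2670 > α = 0.01, fail to reject H0; the data do not provide sufficient evidence against H0.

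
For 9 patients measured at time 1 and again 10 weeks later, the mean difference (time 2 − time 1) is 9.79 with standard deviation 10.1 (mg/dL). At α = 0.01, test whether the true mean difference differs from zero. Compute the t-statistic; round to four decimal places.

H0: μ_d = 0; H1: μ_d ≠ 0 (paired t-test on the differences, two-sided).
t = d̄/(s_d/√n) = 9.79/(10.1/√9) = 2.9079
df = n − 1 = 8
Two-sided p-value ≈ 0.0197
Since p ≈ 0.0197 > α = 0.01, fail to reject H0; the evidence is not statistically significant.

2.9079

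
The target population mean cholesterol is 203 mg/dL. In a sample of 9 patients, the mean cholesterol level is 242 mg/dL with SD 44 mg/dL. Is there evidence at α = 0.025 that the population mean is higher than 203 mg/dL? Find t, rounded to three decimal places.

H0: μ = 203; H1: μ > 203 (one-sample t-test, right-tailed).
t = (x̄ − μ₀)/(s/√n) = (242 − 203)/(44/√9) = 2.659
df = n − 1 = 8
p-value = P(T ≥ 2.659) ≈ 0.0144
Since p ≈ 0.0144 < α = 0.025, reject H0; the data support H1.

2.659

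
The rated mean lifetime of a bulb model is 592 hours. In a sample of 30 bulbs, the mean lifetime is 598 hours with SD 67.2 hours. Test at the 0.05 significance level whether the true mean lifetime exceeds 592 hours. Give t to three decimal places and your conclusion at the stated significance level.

t = 0.489; fail to reject H0

H0: μ = 592; H1: μ > 592 (one-sample t-test, right-tailed).
t = (x̄ − μ₀)/(s/√n) = (598 − 592)/(67.2/√30) = 0.489
df = n − 1 = 29
p-value = P(T ≥ 0.489) ≈ 0.314
Since p ≈ 0.314 > α = 0.05, fail to reject H0; the data do not provide sufficient evidence against H0.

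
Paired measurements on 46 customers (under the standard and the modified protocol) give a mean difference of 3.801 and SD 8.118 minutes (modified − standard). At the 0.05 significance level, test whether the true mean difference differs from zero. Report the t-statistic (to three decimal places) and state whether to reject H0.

t = 3.176; reject H0

H0: μ_d = 0; H1: μ_d ≠ 0 (paired t-test on the differences, two-sided).
t = d̄/(s_d/√n) = 3.801/(8.118/√46) = 3.176
df = n − 1 = 45
Two-sided p-value ≈ 0.0027
Since p ≈ 0.0027 < α = 0.05, reject H0; the evidence is statistically significant.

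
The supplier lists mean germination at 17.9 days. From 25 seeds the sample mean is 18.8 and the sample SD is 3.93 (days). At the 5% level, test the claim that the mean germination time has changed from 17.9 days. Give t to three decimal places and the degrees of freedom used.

H0: μ = 17.9; H1: μ ≠ 17.9 (one-sample t-test, two-sided).
t = (x̄ − μ₀)/(s/√n) = (18.8 − 17.9)/(3.93/√25) = 1.145
df = n − 1 = 24
Two-sided p-value ≈ 0.263
Since p ≈ 0.263 > α = 0.05, fail to reject H0; the evidence is not statistically significant.

t = 1.145, df = 24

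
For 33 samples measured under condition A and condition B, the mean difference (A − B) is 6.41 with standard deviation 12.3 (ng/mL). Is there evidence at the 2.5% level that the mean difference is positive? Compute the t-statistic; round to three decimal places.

2.994

H0: μ_d = 0; H1: μ_d > 0 (paired t-test on the differences, right-tailed).
t = d̄/(s_d/√n) = 6.41/(12.3/√33) = 2.994
df = n − 1 = 32
p-value = P(T ≥ 2.994) ≈ 0.003
Since p ≈ 0.003 < α = 0.025, reject H0; the evidence is statistically significant.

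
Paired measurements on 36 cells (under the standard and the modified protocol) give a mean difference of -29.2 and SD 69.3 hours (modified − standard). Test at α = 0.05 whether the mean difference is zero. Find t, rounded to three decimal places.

-2.528

H0: μ_d = 0; H1: μ_d ≠ 0 (paired t-test on the differences, two-sided).
t = d̄/(s_d/√n) = -29.2/(69.3/√36) = -2.528
df = n − 1 = 35
Two-sided p-value ≈ 0.0161
Since p ≈ 0.0161 < α = 0.05, reject H0; the evidence is statistically significant.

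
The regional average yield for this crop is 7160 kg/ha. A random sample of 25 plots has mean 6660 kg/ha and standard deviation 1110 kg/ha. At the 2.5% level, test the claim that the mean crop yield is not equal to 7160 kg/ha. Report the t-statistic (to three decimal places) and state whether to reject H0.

t = -2.252; fail to reject H0

H0: μ = 7160; H1: μ ≠ 7160 (one-sample t-test, two-sided).
t = (x̄ − μ₀)/(s/√n) = (6660 − 7160)/(1110/√25) = -2.252
df = n − 1 = 24
Two-sided p-value ≈ 0.034
Since p ≈ 0.034 > α = 0.025, fail to reject H0; the evidence is not statistically significant.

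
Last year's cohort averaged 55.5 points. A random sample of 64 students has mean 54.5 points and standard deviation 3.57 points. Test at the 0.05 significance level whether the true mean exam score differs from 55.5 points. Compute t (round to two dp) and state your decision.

t = -2.24; reject H0

H0: μ = 55.5; H1: μ ≠ 55.5 (one-sample t-test, two-sided).
t = (x̄ − μ₀)/(s/√n) = (54.5 − 55.5)/(3.57/√64) = -2.24
df = n − 1 = 63
Two-sided p-value ≈ 0.0286
Since p ≈ 0.0286 < α = 0.05, reject H0; the data support H1.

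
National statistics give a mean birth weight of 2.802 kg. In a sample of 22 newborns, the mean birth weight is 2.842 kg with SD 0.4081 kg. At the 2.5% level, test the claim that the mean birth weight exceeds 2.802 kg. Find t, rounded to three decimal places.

H0: μ = 2.802; H1: μ > 2.802 (one-sample t-test, right-tailed).
t = (x̄ − μ₀)/(s/√n) = (2.842 − 2.802)/(0.4081/√22) = 0.460
df = n − 1 = 21
p-value = P(T ≥ 0.460) ≈ 0.3252
Since p ≈ 0.3252 > α = 0.025, fail to reject H0; the data do not provide sufficient evidence against H0.

0.460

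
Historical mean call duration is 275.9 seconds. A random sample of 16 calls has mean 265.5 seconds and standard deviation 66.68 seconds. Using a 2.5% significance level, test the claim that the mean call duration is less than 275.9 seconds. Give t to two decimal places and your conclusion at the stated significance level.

H0: μ = 275.9; H1: μ < 275.9 (one-sample t-test, left-tailed).
t = (x̄ − μ₀)/(s/√n) = (265.5 − 275.9)/(66.68/√16) = -0.62
df = n − 1 = 15
p-value = P(T ≤ -0.62) ≈ 0.271
Since p ≈ 0.271 > α = 0.025, fail to reject H0; the data do not provide sufficient evidence against H0.

t = -0.62; fail to reject H0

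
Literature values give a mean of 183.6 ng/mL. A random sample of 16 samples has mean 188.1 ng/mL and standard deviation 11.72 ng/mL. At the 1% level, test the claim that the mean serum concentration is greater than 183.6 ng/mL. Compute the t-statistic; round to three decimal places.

1.536

H0: μ = 183.6; H1: μ > 183.6 (one-sample t-test, right-tailed).
t = (x̄ − μ₀)/(s/√n) = (188.1 − 183.6)/(11.72/√16) = 1.536
df = n − 1 = 15
p-value = P(T ≥ 1.536) ≈ 0.0727
Since p ≈ 0.0727 > α = 0.01, fail to reject H0; the data do not provide sufficient evidence against H0.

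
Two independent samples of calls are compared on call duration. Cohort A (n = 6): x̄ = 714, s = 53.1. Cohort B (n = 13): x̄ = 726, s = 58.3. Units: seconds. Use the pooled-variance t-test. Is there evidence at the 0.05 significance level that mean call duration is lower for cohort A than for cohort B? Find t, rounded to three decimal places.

-0.428

Let group 1 = cohort A, group 2 = cohort B. H0: μ_1 = μ_2; H1: μ_1 < μ_2 (two-sample pooled-variance t-test, left-tailed).
s_p² = [(6−1)·53.1² + (13−1)·58.3²]/(6+13−2) = 3228.51
t = (714 − 726)/√[3228.51·(1/6 + 1/13)] = -0.428
df = n₁ + n₂ − 2 = 17
p-value = P(T ≤ -0.428) ≈ 0.337
Since p ≈ 0.337 > α = 0.05, fail to reject H0; the data do not provide sufficient evidence against H0.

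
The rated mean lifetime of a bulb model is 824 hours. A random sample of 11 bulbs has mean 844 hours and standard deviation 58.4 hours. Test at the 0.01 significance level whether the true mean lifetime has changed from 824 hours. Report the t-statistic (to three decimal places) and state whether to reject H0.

t = 1.136; fail to reject H0

H0: μ = 824; H1: μ ≠ 824 (one-sample t-test, two-sided).
t = (x̄ − μ₀)/(s/√n) = (844 − 824)/(58.4/√11) = 1.136
df = n − 1 = 10
Two-sided p-value ≈ 0.283
Since p ≈ 0.283 > α = 0.01, fail to reject H0; the evidence is not statistically significant.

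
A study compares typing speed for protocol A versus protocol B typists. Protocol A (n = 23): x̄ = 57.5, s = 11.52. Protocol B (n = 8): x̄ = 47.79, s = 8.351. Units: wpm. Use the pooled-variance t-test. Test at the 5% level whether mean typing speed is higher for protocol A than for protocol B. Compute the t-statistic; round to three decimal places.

2.182

Let group 1 = protocol A, group 2 = protocol B. H0: μ_1 = μ_2; H1: μ_1 > μ_2 (two-sample pooled-variance t-test, right-tailed).
s_p² = [(23−1)·11.52² + (8−1)·8.351²]/(23+8−2) = 117.51
t = (57.5 − 47.79)/√[117.51·(1/23 + 1/8)] = 2.182
df = n₁ + n₂ − 2 = 29
p-value = P(T ≥ 2.182) ≈ 0.019
Since p ≈ 0.019 < α = 0.05, reject H0; the data support H1.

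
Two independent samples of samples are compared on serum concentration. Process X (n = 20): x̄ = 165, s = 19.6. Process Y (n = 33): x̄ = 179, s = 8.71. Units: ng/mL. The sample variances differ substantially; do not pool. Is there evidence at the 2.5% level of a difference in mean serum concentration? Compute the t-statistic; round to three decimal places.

Let group 1 = process X, group 2 = process Y. H0: μ_1 = μ_2; H1: μ_1 ≠ μ_2 (Welch's two-sample t-test, two-sided).
t = (x̄_1 − x̄_2)/√(s_1²/n_1 + s_2²/n_2) = (165 − 179)/√(19.6²/20 + 8.71²/33) = -3.019
Welch–Satterthwaite df ≈ 23.62
Two-sided p-value ≈ 0.0060
Since p ≈ 0.0060 < α = 0.025, reject H0; the data support H1.

-3.019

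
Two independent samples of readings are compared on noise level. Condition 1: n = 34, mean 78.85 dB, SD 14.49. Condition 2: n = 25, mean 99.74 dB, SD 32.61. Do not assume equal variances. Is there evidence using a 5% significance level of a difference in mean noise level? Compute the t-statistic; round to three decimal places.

-2.993

Let group 1 = condition 1, group 2 = condition 2. H0: μ_1 = μ_2; H1: μ_1 ≠ μ_2 (Welch's two-sample t-test, two-sided).
t = (x̄_1 − x̄_2)/√(s_1²/n_1 + s_2²/n_2) = (78.85 − 99.74)/√(14.49²/34 + 32.61²/25) = -2.993
Welch–Satterthwaite df ≈ 31.00
Two-sided p-value ≈ 0.005
Since p ≈ 0.005 < α = 0.05, reject H0; the evidence is statistically significant.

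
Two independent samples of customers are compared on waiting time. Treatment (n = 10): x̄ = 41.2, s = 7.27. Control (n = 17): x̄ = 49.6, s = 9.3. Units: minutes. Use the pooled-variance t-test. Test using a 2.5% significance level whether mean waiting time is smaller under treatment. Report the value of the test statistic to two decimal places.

Let group 1 = treatment, group 2 = control. H0: μ_1 = μ_2; H1: μ_1 < μ_2 (two-sample pooled-variance t-test, left-tailed).
s_p² = [(10−1)·7.27² + (17−1)·9.3²]/(10+17−2) = 74.3806
t = (41.2 − 49.6)/√[74.3806·(1/10 + 1/17)] = -2.44
df = n₁ + n₂ − 2 = 25
p-value = P(T ≤ -2.44) ≈ 0.0110
Since p ≈ 0.0110 < α = 0.025, reject H0; the data support H1.

-2.44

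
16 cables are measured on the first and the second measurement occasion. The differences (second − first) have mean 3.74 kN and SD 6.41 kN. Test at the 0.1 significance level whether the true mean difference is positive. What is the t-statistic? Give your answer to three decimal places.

H0: μ_d = 0; H1: μ_d > 0 (paired t-test on the differences, right-tailed).
t = d̄/(s_d/√n) = 3.74/(6.41/√16) = 2.334
df = n − 1 = 15
p-value = P(T ≥ 2.334) ≈ 0.0170
Since p ≈ 0.0170 < α = 0.1, reject H0; the evidence is statistically significant.

2.334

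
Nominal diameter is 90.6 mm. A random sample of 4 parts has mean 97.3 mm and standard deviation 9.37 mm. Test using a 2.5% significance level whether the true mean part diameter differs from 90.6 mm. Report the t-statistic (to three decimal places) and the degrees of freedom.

H0: μ = 90.6; H1: μ ≠ 90.6 (one-sample t-test, two-sided).
t = (x̄ − μ₀)/(s/√n) = (97.3 − 90.6)/(9.37/√4) = 1.430
df = n − 1 = 3
Two-sided p-value ≈ 0.248
Since p ≈ 0.248 > α = 0.025, fail to reject H0; the data do not provide sufficient evidence against H0.

t = 1.430, df = 3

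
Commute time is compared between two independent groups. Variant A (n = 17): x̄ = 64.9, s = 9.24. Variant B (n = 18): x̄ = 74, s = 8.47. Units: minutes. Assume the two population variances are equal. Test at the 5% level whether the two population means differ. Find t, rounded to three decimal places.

Let group 1 = variant A, group 2 = variant B. H0: μ_1 = μ_2; H1: μ_1 ≠ μ_2 (two-sample pooled-variance t-test, two-sided).
s_p² = [(17−1)·9.24² + (18−1)·8.47²]/(17+18−2) = 78.3526
t = (64.9 − 74)/√[78.3526·(1/17 + 1/18)] = -3.040
df = n₁ + n₂ − 2 = 33
Two-sided p-value ≈ 0.005
Since p ≈ 0.005 < α = 0.05, reject H0; the evidence is statistically significant.

-3.040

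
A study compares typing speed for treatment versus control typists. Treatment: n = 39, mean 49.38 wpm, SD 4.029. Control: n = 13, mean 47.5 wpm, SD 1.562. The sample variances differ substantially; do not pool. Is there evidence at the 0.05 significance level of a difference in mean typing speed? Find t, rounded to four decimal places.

Let group 1 = treatment, group 2 = control. H0: μ_1 = μ_2; H1: μ_1 ≠ μ_2 (Welch's two-sample t-test, two-sided).
t = (x̄_1 − x̄_2)/√(s_1²/n_1 + s_2²/n_2) = (49.38 − 47.5)/√(4.029²/39 + 1.562²/13) = 2.4192
Welch–Satterthwaite df ≈ 48.66
Two-sided p-value ≈ 0.0193
Since p ≈ 0.0193 < α = 0.05, reject H0; the data support H1.

2.4192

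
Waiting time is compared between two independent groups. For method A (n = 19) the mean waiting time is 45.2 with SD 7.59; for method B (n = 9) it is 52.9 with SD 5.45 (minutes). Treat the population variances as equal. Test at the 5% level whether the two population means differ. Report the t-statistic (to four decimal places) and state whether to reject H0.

Let group 1 = method A, group 2 = method B. H0: μ_1 = μ_2; H1: μ_1 ≠ μ_2 (two-sample pooled-variance t-test, two-sided).
s_p² = [(19−1)·7.59² + (9−1)·5.45²]/(19+9−2) = 49.0218
t = (45.2 − 52.9)/√[49.0218·(1/19 + 1/9)] = -2.7178
df = n₁ + n₂ − 2 = 26
Two-sided p-value ≈ 0.0115
Since p ≈ 0.0115 < α = 0.05, reject H0; the evidence is statistically significant.

t = -2.7178; reject H0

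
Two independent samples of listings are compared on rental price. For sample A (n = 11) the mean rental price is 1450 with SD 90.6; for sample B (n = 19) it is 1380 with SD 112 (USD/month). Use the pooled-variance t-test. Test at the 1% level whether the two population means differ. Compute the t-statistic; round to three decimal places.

Let group 1 = sample A, group 2 = sample B. H0: μ_1 = μ_2; H1: μ_1 ≠ μ_2 (two-sample pooled-variance t-test, two-sided).
s_p² = [(11−1)·90.6² + (19−1)·112²]/(11+19−2) = 10995.6
t = (1450 − 1380)/√[10995.6·(1/11 + 1/19)] = 1.762
df = n₁ + n₂ − 2 = 28
Two-sided p-value ≈ 0.089
Since p ≈ 0.089 > α = 0.01, fail to reject H0; the evidence is not statistically significant.

1.762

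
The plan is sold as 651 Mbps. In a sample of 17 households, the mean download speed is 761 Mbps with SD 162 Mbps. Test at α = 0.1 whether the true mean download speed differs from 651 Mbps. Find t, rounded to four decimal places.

2.7996

H0: μ = 651; H1: μ ≠ 651 (one-sample t-test, two-sided).
t = (x̄ − μ₀)/(s/√n) = (761 − 651)/(162/√17) = 2.7996
df = n − 1 = 16
Two-sided p-value ≈ 0.0129
Since p ≈ 0.0129 < α = 0.1, reject H0; the evidence is statistically significant.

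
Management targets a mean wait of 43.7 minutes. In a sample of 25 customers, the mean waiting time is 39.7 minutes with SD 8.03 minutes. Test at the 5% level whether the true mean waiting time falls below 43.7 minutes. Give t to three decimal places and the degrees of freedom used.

H0: μ = 43.7; H1: μ < 43.7 (one-sample t-test, left-tailed).
t = (x̄ − μ₀)/(s/√n) = (39.7 − 43.7)/(8.03/√25) = -2.491
df = n − 1 = 24
p-value = P(T ≤ -2.491) ≈ 0.0100
Since p ≈ 0.0100 < α = 0.05, reject H0; the data support H1.

t = -2.491, df = 24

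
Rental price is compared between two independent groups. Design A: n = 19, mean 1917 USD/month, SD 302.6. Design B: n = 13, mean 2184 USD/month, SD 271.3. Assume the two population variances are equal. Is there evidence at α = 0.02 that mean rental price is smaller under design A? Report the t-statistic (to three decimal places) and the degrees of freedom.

t = -2.554, df = 30

Let group 1 = design A, group 2 = design B. H0: μ_1 = μ_2; H1: μ_1 < μ_2 (two-sample pooled-variance t-test, left-tailed).
s_p² = [(19−1)·302.6² + (13−1)·271.3²]/(19+13−2) = 84381.5
t = (1917 − 2184)/√[84381.5·(1/19 + 1/13)] = -2.554
df = n₁ + n₂ − 2 = 30
p-value = P(T ≤ -2.554) ≈ 0.0080
Since p ≈ 0.0080 < α = 0.02, reject H0; the data support H1.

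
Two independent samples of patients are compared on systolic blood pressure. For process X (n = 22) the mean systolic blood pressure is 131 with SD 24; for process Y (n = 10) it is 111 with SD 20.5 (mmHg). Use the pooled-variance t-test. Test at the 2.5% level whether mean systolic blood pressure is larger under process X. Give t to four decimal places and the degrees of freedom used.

Let group 1 = process X, group 2 = process Y. H0: μ_1 = μ_2; H1: μ_1 > μ_2 (two-sample pooled-variance t-test, right-tailed).
s_p² = [(22−1)·24² + (10−1)·20.5²]/(22+10−2) = 529.275
t = (131 − 111)/√[529.275·(1/22 + 1/10)] = 2.2794
df = n₁ + n₂ − 2 = 30
p-value = P(T ≥ 2.2794) ≈ 0.015
Since p ≈ 0.015 < α = 0.025, reject H0; the data support H1.

t = 2.2794, df = 30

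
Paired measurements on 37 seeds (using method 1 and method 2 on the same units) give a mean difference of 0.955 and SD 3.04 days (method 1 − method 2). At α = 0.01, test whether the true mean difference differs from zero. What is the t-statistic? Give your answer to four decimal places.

H0: μ_d = 0; H1: μ_d ≠ 0 (paired t-test on the differences, two-sided).
t = d̄/(s_d/√n) = 0.955/(3.04/√37) = 1.9109
df = n − 1 = 36
Two-sided p-value ≈ 0.0640
Since p ≈ 0.0640 > α = 0.01, fail to reject H0; the data do not provide sufficient evidence against H0.

1.9109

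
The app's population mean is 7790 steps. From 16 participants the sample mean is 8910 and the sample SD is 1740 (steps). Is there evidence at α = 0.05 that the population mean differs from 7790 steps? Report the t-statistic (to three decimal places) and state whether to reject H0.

H0: μ = 7790; H1: μ ≠ 7790 (one-sample t-test, two-sided).
t = (x̄ − μ₀)/(s/√n) = (8910 − 7790)/(1740/√16) = 2.575
df = n − 1 = 15
Two-sided p-value ≈ 0.0211
Since p ≈ 0.0211 < α = 0.05, reject H0; the evidence is statistically significant.

t = 2.575; reject H0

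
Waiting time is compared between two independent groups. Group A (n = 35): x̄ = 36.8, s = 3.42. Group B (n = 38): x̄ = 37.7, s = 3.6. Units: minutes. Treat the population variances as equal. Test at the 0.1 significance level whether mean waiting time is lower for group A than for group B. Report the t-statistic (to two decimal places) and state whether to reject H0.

Let group 1 = group A, group 2 = group B. H0: μ_1 = μ_2; H1: μ_1 < μ_2 (two-sample pooled-variance t-test, left-tailed).
s_p² = [(35−1)·3.42² + (38−1)·3.6²]/(35+38−2) = 12.3549
t = (36.8 − 37.7)/√[12.3549·(1/35 + 1/38)] = -1.09
df = n₁ + n₂ − 2 = 71
p-value = P(T ≤ -1.09) ≈ 0.139
Since p ≈ 0.139 > α = 0.1, fail to reject H0; the data do not provide sufficient evidence against H0.

t = -1.09; fail to reject H0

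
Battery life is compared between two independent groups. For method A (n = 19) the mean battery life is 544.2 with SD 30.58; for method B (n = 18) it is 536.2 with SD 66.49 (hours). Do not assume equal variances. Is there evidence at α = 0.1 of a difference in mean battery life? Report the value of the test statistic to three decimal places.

0.466

Let group 1 = method A, group 2 = method B. H0: μ_1 = μ_2; H1: μ_1 ≠ μ_2 (Welch's two-sample t-test, two-sided).
t = (x̄_1 − x̄_2)/√(s_1²/n_1 + s_2²/n_2) = (544.2 − 536.2)/√(30.58²/19 + 66.49²/18) = 0.466
Welch–Satterthwaite df ≈ 23.60
Two-sided p-value ≈ 0.646
Since p ≈ 0.646 > α = 0.1, fail to reject H0; the data do not provide sufficient evidence against H0.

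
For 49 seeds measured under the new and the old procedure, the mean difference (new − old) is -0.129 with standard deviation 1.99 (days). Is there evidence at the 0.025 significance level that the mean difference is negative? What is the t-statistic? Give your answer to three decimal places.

H0: μ_d = 0; H1: μ_d < 0 (paired t-test on the differences, left-tailed).
t = d̄/(s_d/√n) = -0.129/(1.99/√49) = -0.454
df = n − 1 = 48
p-value = P(T ≤ -0.454) ≈ 0.3260
Since p ≈ 0.3260 > α = 0.025, fail to reject H0; the data do not provide sufficient evidence against H0.

-0.454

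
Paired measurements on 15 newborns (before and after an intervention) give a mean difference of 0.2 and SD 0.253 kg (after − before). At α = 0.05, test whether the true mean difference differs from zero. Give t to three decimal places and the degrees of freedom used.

H0: μ_d = 0; H1: μ_d ≠ 0 (paired t-test on the differences, two-sided).
t = d̄/(s_d/√n) = 0.2/(0.253/√15) = 3.062
df = n − 1 = 14
Two-sided p-value ≈ 0.008
Since p ≈ 0.008 < α = 0.05, reject H0; the evidence is statistically significant.

t = 3.062, df = 14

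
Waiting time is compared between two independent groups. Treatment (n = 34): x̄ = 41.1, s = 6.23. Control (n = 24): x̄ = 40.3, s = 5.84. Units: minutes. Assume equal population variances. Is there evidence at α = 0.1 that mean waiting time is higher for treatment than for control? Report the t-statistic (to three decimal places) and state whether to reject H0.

t = 0.494; fail to reject H0

Let group 1 = treatment, group 2 = control. H0: μ_1 = μ_2; H1: μ_1 > μ_2 (two-sample pooled-variance t-test, right-tailed).
s_p² = [(34−1)·6.23² + (24−1)·5.84²]/(34+24−2) = 36.8795
t = (41.1 − 40.3)/√[36.8795·(1/34 + 1/24)] = 0.494
df = n₁ + n₂ − 2 = 56
p-value = P(T ≥ 0.494) ≈ 0.312
Since p ≈ 0.312 > α = 0.1, fail to reject H0; the data do not provide sufficient evidence against H0.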